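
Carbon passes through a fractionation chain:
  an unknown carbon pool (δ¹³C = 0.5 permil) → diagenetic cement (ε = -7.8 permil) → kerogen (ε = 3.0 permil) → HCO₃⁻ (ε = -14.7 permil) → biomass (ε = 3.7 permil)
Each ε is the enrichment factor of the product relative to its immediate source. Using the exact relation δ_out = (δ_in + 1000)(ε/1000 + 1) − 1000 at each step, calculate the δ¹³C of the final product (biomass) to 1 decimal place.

step 1: δ = (0.50 + 1000)·(-7.8/1000 + 1) − 1000 = -7.30 permil
step 2: δ = (-7.30 + 1000)·(3.0/1000 + 1) − 1000 = -4.33 permil
step 3: δ = (-4.33 + 1000)·(-14.7/1000 + 1) − 1000 = -18.96 permil
step 4: δ = (-18.96 + 1000)·(3.7/1000 + 1) − 1000 = -15.33 permil

-15.3 permil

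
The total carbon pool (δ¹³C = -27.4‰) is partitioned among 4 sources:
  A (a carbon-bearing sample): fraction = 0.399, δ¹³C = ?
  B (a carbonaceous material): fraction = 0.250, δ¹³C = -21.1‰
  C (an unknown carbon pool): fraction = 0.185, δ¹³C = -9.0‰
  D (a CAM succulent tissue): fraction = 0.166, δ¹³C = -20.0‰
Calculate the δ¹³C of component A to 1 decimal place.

Isotope mass balance: δ_bulk = Σ fᵢ·δᵢ.
-27.4 = 0.399×δ_A + 0.250×(-21.1) + 0.185×(-9.0) + 0.166×(-20.0)
0.399·δ_A = -27.4 − (-10.260) = -17.140
δ_A = -17.140 / 0.399 = -42.96‰

-43.0‰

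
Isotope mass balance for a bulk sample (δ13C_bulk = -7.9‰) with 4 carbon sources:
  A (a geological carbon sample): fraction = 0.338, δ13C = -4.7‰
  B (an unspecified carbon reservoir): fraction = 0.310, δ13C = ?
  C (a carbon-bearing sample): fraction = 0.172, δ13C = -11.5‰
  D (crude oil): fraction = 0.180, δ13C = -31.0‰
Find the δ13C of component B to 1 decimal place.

Isotope mass balance: δ_bulk = Σ fᵢ·δᵢ.
-7.9 = 0.338×(-4.7) + 0.310×δ_B + 0.172×(-11.5) + 0.180×(-31.0)
0.310·δ_B = -7.9 − (-9.147) = 1.247
δ_B = 1.247 / 0.310 = 4.02‰

4.0‰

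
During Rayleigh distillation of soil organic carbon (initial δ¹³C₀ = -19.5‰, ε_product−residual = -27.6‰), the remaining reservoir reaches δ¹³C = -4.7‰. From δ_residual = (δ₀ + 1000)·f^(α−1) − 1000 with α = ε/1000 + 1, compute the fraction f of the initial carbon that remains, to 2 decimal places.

0.58

α − 1 = ε/1000 = -0.0276
(δ_res + 1000)/(δ₀ + 1000) = (-4.7 + 1000)/(-19.5 + 1000) = 995.3/980.5 = 1.015094
f = 1.015094^(1/-0.0276) = exp(ln(1.015094)/-0.0276) = exp(0.01498/-0.0276)
f = exp(-0.5428) = 0.5811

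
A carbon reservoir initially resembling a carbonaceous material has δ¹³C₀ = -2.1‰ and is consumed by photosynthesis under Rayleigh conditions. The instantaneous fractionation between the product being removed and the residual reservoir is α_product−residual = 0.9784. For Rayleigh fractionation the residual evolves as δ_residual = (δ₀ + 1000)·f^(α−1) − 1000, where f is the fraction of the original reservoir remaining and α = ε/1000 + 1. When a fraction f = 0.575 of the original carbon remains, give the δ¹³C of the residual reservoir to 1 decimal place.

Rayleigh residual: δ_res = (δ₀ + 1000)·f^(α−1) − 1000
α − 1 = -0.02160
f^(α−1) = 0.575^(-0.02160) = 1.012025
δ_res = (-2.1 + 1000) × 1.012025 − 1000 = 1009.900 − 1000 = 9.90‰

9.9‰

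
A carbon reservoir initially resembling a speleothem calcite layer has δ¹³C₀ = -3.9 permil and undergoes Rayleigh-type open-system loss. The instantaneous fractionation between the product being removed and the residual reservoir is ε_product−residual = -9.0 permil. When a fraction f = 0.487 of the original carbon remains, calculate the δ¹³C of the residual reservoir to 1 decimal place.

2.6 permil

Rayleigh residual: δ_res = (δ₀ + 1000)·f^(α−1) − 1000
α = ε/1000 + 1 = 0.99100, so α − 1 = -0.00900
f^(α−1) = 0.487^(-0.00900) = 1.006496
δ_res = (-3.9 + 1000) × 1.006496 − 1000 = 1002.571 − 1000 = 2.57 permil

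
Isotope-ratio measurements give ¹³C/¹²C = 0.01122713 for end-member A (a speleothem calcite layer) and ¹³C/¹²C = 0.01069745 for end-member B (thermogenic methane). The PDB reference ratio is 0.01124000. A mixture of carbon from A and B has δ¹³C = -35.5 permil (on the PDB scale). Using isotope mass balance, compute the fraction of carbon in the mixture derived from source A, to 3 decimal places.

δ_A = (0.01122713/0.01124000 − 1)×1000 = (0.998855 − 1)×1000 = -1.145 permil
δ_B = (0.01069745/0.01124000 − 1)×1000 = (0.951730 − 1)×1000 = -48.270 permil
f_A = (δ_mix − δ_B)/(δ_A − δ_B) = (-35.5 − (-48.270))/(-1.145 − (-48.270))
f_A = 12.770 / 47.125 = 0.2710

0.271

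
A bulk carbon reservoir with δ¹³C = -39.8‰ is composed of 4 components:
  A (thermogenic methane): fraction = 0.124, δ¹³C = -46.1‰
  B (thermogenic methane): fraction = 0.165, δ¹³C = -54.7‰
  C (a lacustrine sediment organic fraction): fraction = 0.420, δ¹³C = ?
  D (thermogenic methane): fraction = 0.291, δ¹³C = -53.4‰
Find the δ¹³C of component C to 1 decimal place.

Isotope mass balance: δ_bulk = Σ fᵢ·δᵢ.
-39.8 = 0.124×(-46.1) + 0.165×(-54.7) + 0.420×δ_C + 0.291×(-53.4)
0.420·δ_C = -39.8 − (-30.281) = -9.519
δ_C = -9.519 / 0.420 = -22.66‰

-22.7‰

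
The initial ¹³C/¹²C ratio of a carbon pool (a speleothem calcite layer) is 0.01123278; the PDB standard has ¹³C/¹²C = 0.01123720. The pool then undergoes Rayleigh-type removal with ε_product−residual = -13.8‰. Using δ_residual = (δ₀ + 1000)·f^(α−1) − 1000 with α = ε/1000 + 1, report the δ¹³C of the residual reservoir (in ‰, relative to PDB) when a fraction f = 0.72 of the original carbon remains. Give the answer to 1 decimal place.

δ₀ = (0.01123278/0.01123720 − 1)×1000 = (0.999607 − 1)×1000 = -0.393‰
α − 1 = ε/1000 = -0.0138
f^(α−1) = 0.72^(-0.0138) = 1.004544
δ_res = (-0.393 + 1000) × 1.004544 − 1000 = 1004.149 − 1000 = 4.15‰

4.1‰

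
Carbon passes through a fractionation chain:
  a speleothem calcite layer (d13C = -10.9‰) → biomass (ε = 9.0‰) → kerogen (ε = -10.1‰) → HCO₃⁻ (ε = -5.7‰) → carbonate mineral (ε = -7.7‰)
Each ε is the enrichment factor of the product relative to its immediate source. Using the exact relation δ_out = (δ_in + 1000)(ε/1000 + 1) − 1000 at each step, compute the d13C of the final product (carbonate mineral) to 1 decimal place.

step 1: δ = (-10.90 + 1000)·(9.0/1000 + 1) − 1000 = -2.00‰
step 2: δ = (-2.00 + 1000)·(-10.1/1000 + 1) − 1000 = -12.08‰
step 3: δ = (-12.08 + 1000)·(-5.7/1000 + 1) − 1000 = -17.71‰
step 4: δ = (-17.71 + 1000)·(-7.7/1000 + 1) − 1000 = -25.27‰

-25.3‰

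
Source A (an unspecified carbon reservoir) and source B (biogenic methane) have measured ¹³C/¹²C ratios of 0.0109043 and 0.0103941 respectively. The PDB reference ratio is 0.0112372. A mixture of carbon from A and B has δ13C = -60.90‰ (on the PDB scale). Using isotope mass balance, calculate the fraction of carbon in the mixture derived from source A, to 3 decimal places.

δ_A = (0.0109043/0.0112372 − 1)×1000 = (0.970375 − 1)×1000 = -29.625‰
δ_B = (0.0103941/0.0112372 − 1)×1000 = (0.924972 − 1)×1000 = -75.028‰
f_A = (δ_mix − δ_B)/(δ_A − δ_B) = (-60.90 − (-75.028))/(-29.625 − (-75.028))
f_A = 14.128 / 45.403 = 0.3112

0.311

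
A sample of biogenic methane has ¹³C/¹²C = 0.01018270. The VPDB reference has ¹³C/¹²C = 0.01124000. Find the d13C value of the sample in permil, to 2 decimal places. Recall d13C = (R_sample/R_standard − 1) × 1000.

-94.07 permil

d13C = (R_sample / R_standard − 1) × 1000
R_sample / R_standard = 0.01018270 / 0.01124000 = 0.905934
d13C = (0.905934 − 1) × 1000 = -94.066 permil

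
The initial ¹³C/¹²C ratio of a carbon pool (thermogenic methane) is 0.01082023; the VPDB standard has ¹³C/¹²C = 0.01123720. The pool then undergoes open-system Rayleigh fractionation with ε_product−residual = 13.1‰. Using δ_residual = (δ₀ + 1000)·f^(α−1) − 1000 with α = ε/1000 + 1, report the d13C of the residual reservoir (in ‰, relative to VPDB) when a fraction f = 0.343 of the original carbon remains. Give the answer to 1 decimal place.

-50.5‰

δ₀ = (0.01082023/0.01123720 − 1)×1000 = (0.962894 − 1)×1000 = -37.106‰
α − 1 = ε/1000 = 0.0131
f^(α−1) = 0.343^(0.0131) = 0.986080
δ_res = (-37.106 + 1000) × 0.986080 − 1000 = 949.491 − 1000 = -50.51‰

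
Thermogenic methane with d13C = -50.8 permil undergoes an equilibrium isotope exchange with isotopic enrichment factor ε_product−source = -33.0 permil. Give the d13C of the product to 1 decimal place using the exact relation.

-82.1 permil

To first order, δ_product ≈ δ_source + ε = -83.8 permil.
Exactly, δ_product = (δ_source + 1000)·(ε/1000 + 1) − 1000.
δ_product = (-50.8 + 1000) × (-33.0/1000 + 1) − 1000
δ_product = -82.12 permil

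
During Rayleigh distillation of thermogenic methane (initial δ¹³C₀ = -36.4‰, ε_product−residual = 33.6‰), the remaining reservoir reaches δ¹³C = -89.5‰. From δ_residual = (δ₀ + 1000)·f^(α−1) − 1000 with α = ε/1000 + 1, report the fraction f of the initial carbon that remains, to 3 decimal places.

α − 1 = ε/1000 = 0.0336
(δ_res + 1000)/(δ₀ + 1000) = (-89.5 + 1000)/(-36.4 + 1000) = 910.5/963.6 = 0.944894
f = 0.944894^(1/0.0336) = exp(ln(0.944894)/0.0336) = exp(-0.05668/0.0336)
f = exp(-1.6870) = 0.1851

0.185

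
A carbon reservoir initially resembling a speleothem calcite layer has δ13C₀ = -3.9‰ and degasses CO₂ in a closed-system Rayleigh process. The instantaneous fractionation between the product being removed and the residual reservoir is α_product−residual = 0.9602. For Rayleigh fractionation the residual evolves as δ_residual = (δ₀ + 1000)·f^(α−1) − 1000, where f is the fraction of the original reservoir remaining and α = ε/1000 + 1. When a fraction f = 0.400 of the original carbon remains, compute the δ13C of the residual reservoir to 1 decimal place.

33.1‰

Rayleigh residual: δ_res = (δ₀ + 1000)·f^(α−1) − 1000
α − 1 = -0.03980
f^(α−1) = 0.400^(-0.03980) = 1.037141
δ_res = (-3.9 + 1000) × 1.037141 − 1000 = 1033.097 − 1000 = 33.10‰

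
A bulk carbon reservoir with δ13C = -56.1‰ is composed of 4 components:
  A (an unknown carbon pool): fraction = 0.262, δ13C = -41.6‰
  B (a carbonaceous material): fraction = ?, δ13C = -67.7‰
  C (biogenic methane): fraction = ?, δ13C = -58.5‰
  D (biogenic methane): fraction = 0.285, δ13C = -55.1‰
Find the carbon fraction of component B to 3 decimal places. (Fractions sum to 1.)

Let f_B and f_C be the unknown fractions; fractions sum to 1 so f_B + f_C = 0.453.
Mass balance: Σ fᵢ·δᵢ = δ_bulk ⇒ f_B·(-67.7) + f_C·(-58.5) = -56.1 − (-26.603) = -29.497
Substitute f_C = 0.453 − f_B:
f_B·(-67.7 − -58.5) = -29.497 − 0.453×(-58.5) = -2.997
f_B = -2.997 / -9.2 = 0.3257

0.326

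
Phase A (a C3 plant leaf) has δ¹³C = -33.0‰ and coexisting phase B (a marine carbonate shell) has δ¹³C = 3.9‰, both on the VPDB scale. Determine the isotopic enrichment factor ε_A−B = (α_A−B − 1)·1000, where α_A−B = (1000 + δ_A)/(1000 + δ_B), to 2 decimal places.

-36.76‰

α_A−B = (1000 + -33.0) / (1000 + 3.9) = 967.0 / 1003.9 = 0.963243
ε_A−B = (0.963243 − 1) × 1000 = -36.757‰
(The approximation ε ≈ δ_A − δ_B would give -36.9‰.)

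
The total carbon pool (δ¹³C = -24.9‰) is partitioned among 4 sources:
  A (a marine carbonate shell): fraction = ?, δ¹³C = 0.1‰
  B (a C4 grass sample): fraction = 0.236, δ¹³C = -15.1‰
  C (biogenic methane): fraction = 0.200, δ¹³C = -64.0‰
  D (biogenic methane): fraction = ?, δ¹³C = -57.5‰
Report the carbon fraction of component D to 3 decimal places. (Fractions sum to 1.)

0.149

Let f_D and f_A be the unknown fractions; fractions sum to 1 so f_D + f_A = 0.564.
Mass balance: Σ fᵢ·δᵢ = δ_bulk ⇒ f_D·(-57.5) + f_A·(0.1) = -24.9 − (-16.364) = -8.536
Substitute f_A = 0.564 − f_D:
f_D·(-57.5 − 0.1) = -8.536 − 0.564×(0.1) = -8.593
f_D = -8.593 / -57.6 = 0.1492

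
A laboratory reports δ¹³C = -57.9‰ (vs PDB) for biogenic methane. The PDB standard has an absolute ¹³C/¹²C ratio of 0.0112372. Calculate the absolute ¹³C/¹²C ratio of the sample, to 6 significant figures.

R_sample = R_standard × (δ¹³C/1000 + 1)
R_sample = 0.0112372 × (-57.9/1000 + 1) = 0.0112372 × 0.942100
R_sample = 0.0105866

0.0105866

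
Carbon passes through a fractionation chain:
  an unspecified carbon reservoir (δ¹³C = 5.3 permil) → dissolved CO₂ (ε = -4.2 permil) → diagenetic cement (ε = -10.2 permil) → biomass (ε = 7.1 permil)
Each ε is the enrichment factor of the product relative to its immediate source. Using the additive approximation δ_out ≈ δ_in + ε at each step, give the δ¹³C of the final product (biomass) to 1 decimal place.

-2.0 permil

step 1: δ ≈ 5.3 + (-4.2) = 1.1 permil
step 2: δ ≈ 1.1 + (-10.2) = -9.1 permil
step 3: δ ≈ -9.1 + (7.1) = -2.0 permil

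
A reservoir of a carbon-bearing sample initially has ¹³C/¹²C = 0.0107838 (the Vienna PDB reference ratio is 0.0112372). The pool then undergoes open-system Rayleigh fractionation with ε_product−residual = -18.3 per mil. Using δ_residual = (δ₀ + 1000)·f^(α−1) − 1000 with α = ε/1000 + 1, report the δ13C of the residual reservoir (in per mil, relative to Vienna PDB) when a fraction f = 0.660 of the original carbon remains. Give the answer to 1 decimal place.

-33.0 per mil

δ₀ = (0.0107838/0.0112372 − 1)×1000 = (0.959652 − 1)×1000 = -40.348 per mil
α − 1 = ε/1000 = -0.0183
f^(α−1) = 0.660^(-0.0183) = 1.007633
δ_res = (-40.348 + 1000) × 1.007633 − 1000 = 966.977 − 1000 = -33.02 per mil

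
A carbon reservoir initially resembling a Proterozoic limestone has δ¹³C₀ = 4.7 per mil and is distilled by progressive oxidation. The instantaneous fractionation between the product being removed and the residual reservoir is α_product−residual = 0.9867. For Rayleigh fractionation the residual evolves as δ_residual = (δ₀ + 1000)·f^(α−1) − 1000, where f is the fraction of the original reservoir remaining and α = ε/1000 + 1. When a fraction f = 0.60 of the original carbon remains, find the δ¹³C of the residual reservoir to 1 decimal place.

11.5 per mil

Rayleigh residual: δ_res = (δ₀ + 1000)·f^(α−1) − 1000
α − 1 = -0.01330
f^(α−1) = 0.60^(-0.01330) = 1.006817
δ_res = (4.7 + 1000) × 1.006817 − 1000 = 1011.549 − 1000 = 11.55 per mil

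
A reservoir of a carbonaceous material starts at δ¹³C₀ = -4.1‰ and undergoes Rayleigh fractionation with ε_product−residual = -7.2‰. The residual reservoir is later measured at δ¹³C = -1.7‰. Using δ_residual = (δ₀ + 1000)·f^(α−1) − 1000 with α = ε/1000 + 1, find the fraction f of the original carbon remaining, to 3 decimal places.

α − 1 = ε/1000 = -0.0072
(δ_res + 1000)/(δ₀ + 1000) = (-1.7 + 1000)/(-4.1 + 1000) = 998.3/995.9 = 1.002410
f = 1.002410^(1/-0.0072) = exp(ln(1.002410)/-0.0072) = exp(0.00241/-0.0072)
f = exp(-0.3343) = 0.7158

0.716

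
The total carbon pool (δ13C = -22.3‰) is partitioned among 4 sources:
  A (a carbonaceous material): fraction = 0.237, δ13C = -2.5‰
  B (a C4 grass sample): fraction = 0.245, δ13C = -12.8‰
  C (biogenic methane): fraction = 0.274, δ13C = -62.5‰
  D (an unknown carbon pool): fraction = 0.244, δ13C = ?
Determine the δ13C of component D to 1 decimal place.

Isotope mass balance: δ_bulk = Σ fᵢ·δᵢ.
-22.3 = 0.237×(-2.5) + 0.245×(-12.8) + 0.274×(-62.5) + 0.244×δ_D
0.244·δ_D = -22.3 − (-20.854) = -1.447
δ_D = -1.447 / 0.244 = -5.93‰

-5.9‰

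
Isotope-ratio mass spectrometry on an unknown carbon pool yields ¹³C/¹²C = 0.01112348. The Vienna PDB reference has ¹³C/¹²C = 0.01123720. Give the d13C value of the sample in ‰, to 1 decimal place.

-10.1‰

d13C = (R_sample / R_standard − 1) × 1000
R_sample / R_standard = 0.01112348 / 0.01123720 = 0.989880
d13C = (0.989880 − 1) × 1000 = -10.12‰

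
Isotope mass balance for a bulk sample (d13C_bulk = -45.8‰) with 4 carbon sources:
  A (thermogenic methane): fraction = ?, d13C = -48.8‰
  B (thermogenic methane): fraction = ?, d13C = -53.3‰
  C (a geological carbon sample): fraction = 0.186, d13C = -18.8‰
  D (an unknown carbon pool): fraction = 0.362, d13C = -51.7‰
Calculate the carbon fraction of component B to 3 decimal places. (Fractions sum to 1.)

Let f_B and f_A be the unknown fractions; fractions sum to 1 so f_B + f_A = 0.452.
Mass balance: Σ fᵢ·δᵢ = δ_bulk ⇒ f_B·(-53.3) + f_A·(-48.8) = -45.8 − (-22.212) = -23.588
Substitute f_A = 0.452 − f_B:
f_B·(-53.3 − -48.8) = -23.588 − 0.452×(-48.8) = -1.530
f_B = -1.530 / -4.5 = 0.3400

0.340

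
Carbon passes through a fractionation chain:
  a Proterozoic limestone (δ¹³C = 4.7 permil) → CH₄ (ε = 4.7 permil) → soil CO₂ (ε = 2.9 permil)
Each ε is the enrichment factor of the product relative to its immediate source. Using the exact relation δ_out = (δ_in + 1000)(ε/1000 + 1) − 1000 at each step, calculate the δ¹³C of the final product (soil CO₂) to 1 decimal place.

12.3 permil

step 1: δ = (4.70 + 1000)·(4.7/1000 + 1) − 1000 = 9.42 permil
step 2: δ = (9.42 + 1000)·(2.9/1000 + 1) − 1000 = 12.35 permil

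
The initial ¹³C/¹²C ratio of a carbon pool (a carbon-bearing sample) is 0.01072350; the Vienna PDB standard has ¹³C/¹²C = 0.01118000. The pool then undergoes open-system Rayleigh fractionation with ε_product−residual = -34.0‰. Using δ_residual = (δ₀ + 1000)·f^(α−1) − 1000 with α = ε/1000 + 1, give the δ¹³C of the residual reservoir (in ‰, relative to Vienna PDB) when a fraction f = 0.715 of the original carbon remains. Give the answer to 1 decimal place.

δ₀ = (0.01072350/0.01118000 − 1)×1000 = (0.959168 − 1)×1000 = -40.832‰
α − 1 = ε/1000 = -0.0340
f^(α−1) = 0.715^(-0.0340) = 1.011471
δ_res = (-40.832 + 1000) × 1.011471 − 1000 = 970.171 − 1000 = -29.83‰

-29.8‰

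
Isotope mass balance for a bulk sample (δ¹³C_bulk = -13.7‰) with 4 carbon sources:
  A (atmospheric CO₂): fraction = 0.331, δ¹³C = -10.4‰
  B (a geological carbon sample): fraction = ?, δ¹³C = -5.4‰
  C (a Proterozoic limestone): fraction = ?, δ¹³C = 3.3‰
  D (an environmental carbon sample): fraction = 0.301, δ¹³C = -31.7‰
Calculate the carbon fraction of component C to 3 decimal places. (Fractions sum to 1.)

Let f_C and f_B be the unknown fractions; fractions sum to 1 so f_C + f_B = 0.368.
Mass balance: Σ fᵢ·δᵢ = δ_bulk ⇒ f_C·(3.3) + f_B·(-5.4) = -13.7 − (-12.984) = -0.716
Substitute f_B = 0.368 − f_C:
f_C·(3.3 − -5.4) = -0.716 − 0.368×(-5.4) = 1.271
f_C = 1.271 / 8.7 = 0.1461

0.146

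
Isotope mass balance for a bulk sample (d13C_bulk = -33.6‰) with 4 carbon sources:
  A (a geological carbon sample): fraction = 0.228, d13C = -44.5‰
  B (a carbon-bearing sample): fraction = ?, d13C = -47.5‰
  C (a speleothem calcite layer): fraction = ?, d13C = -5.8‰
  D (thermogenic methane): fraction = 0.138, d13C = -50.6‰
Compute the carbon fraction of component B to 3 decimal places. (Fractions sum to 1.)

0.307

Let f_B and f_C be the unknown fractions; fractions sum to 1 so f_B + f_C = 0.634.
Mass balance: Σ fᵢ·δᵢ = δ_bulk ⇒ f_B·(-47.5) + f_C·(-5.8) = -33.6 − (-17.129) = -16.471
Substitute f_C = 0.634 − f_B:
f_B·(-47.5 − -5.8) = -16.471 − 0.634×(-5.8) = -12.794
f_B = -12.794 / -41.7 = 0.3068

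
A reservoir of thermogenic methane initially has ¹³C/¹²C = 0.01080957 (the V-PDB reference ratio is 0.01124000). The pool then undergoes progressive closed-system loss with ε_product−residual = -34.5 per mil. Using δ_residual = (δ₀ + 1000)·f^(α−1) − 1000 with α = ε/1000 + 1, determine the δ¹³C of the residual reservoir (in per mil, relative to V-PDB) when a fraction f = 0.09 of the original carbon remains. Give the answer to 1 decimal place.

δ₀ = (0.01080957/0.01124000 − 1)×1000 = (0.961706 − 1)×1000 = -38.294 per mil
α − 1 = ε/1000 = -0.0345
f^(α−1) = 0.09^(-0.0345) = 1.086622
δ_res = (-38.294 + 1000) × 1.086622 − 1000 = 1045.011 − 1000 = 45.01 per mil

45.0 per mil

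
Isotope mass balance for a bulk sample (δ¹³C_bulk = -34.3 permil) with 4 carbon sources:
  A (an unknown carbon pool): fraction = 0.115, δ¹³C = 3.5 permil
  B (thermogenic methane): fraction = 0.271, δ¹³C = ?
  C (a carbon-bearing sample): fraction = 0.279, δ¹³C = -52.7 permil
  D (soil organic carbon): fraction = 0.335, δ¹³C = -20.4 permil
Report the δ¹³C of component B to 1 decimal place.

Isotope mass balance: δ_bulk = Σ fᵢ·δᵢ.
-34.3 = 0.115×(3.5) + 0.271×δ_B + 0.279×(-52.7) + 0.335×(-20.4)
0.271·δ_B = -34.3 − (-21.135) = -13.165
δ_B = -13.165 / 0.271 = -48.58 permil

-48.6 permil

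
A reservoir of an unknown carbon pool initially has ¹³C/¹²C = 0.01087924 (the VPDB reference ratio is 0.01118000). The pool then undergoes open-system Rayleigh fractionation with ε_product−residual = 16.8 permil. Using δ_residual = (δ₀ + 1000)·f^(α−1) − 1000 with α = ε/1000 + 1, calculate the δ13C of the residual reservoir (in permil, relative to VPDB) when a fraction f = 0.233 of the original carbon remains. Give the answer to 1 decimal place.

-50.4 permil

δ₀ = (0.01087924/0.01118000 − 1)×1000 = (0.973098 − 1)×1000 = -26.902 permil
α − 1 = ε/1000 = 0.0168
f^(α−1) = 0.233^(0.0168) = 0.975824
δ_res = (-26.902 + 1000) × 0.975824 − 1000 = 949.573 − 1000 = -50.43 permil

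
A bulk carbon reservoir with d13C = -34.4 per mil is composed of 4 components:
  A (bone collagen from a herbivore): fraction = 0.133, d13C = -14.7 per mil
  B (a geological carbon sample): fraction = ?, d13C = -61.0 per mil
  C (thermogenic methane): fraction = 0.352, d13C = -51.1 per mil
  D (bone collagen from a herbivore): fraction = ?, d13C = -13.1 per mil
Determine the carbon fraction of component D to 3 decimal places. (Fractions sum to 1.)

0.354

Let f_D and f_B be the unknown fractions; fractions sum to 1 so f_D + f_B = 0.515.
Mass balance: Σ fᵢ·δᵢ = δ_bulk ⇒ f_D·(-13.1) + f_B·(-61.0) = -34.4 − (-19.942) = -14.458
Substitute f_B = 0.515 − f_D:
f_D·(-13.1 − -61.0) = -14.458 − 0.515×(-61.0) = 16.957
f_D = 16.957 / 47.9 = 0.3540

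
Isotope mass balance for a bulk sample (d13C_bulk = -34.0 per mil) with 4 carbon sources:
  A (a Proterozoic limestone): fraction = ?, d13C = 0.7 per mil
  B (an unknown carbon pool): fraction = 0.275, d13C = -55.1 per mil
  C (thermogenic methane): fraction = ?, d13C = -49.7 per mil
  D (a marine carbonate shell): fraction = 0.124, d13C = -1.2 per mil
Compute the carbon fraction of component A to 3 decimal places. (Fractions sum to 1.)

Let f_A and f_C be the unknown fractions; fractions sum to 1 so f_A + f_C = 0.601.
Mass balance: Σ fᵢ·δᵢ = δ_bulk ⇒ f_A·(0.7) + f_C·(-49.7) = -34.0 − (-15.301) = -18.699
Substitute f_C = 0.601 − f_A:
f_A·(0.7 − -49.7) = -18.699 − 0.601×(-49.7) = 11.171
f_A = 11.171 / 50.4 = 0.2216

0.222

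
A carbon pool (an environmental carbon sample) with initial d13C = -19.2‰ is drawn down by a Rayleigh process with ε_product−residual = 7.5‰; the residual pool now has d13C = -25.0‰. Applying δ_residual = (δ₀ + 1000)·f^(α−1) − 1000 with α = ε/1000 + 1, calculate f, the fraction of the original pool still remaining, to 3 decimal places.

α − 1 = ε/1000 = 0.0075
(δ_res + 1000)/(δ₀ + 1000) = (-25.0 + 1000)/(-19.2 + 1000) = 975.0/980.8 = 0.994086
f = 0.994086^(1/0.0075) = exp(ln(0.994086)/0.0075) = exp(-0.00593/0.0075)
f = exp(-0.7908) = 0.4535

0.453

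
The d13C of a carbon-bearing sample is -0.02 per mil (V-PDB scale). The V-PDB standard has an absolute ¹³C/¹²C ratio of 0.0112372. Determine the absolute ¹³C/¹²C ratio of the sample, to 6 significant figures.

R_sample = R_standard × (d13C/1000 + 1)
R_sample = 0.0112372 × (-0.02/1000 + 1) = 0.0112372 × 0.999980
R_sample = 0.0112370

0.0112370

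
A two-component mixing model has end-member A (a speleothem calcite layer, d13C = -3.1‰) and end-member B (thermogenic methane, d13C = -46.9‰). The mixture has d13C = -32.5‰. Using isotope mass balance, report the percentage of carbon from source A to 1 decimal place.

δ_mix = f_A·δ_A + (1 − f_A)·δ_B  ⇒  f_A = (δ_mix − δ_B)/(δ_A − δ_B)
f_A = (-32.5 − (-46.9)) / (-3.1 − (-46.9))
f_A = 14.4 / 43.8 = 0.3288

32.9%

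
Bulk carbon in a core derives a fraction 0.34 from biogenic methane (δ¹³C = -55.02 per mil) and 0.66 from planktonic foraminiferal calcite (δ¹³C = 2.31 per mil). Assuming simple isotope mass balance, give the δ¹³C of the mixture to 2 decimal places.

-17.18 per mil

δ_mix = f_A·δ_A + f_B·δ_B
δ_mix = 0.34 × (-55.02) + 0.66 × (2.31)
δ_mix = -18.707 + 1.525 = -17.182 per mil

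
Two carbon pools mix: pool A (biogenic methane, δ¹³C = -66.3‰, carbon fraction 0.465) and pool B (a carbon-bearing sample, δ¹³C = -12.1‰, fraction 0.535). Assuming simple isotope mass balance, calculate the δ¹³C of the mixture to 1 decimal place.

δ_mix = f_A·δ_A + f_B·δ_B
δ_mix = 0.465 × (-66.3) + 0.535 × (-12.1)
δ_mix = -30.83 + -6.47 = -37.30‰

-37.3‰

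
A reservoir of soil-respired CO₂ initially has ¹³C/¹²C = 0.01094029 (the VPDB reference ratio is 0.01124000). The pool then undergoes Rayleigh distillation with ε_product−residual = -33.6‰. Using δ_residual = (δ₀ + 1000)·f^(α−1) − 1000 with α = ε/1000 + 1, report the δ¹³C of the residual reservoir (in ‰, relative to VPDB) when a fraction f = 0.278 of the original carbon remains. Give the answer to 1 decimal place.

16.1‰

δ₀ = (0.01094029/0.01124000 − 1)×1000 = (0.973335 − 1)×1000 = -26.665‰
α − 1 = ε/1000 = -0.0336
f^(α−1) = 0.278^(-0.0336) = 1.043951
δ_res = (-26.665 + 1000) × 1.043951 − 1000 = 1016.114 − 1000 = 16.11‰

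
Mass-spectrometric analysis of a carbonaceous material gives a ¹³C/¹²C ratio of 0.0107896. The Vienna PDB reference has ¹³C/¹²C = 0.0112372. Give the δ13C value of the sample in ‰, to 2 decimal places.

-39.83‰

δ13C = (R_sample / R_standard − 1) × 1000
R_sample / R_standard = 0.0107896 / 0.0112372 = 0.960168
δ13C = (0.960168 − 1) × 1000 = -39.832‰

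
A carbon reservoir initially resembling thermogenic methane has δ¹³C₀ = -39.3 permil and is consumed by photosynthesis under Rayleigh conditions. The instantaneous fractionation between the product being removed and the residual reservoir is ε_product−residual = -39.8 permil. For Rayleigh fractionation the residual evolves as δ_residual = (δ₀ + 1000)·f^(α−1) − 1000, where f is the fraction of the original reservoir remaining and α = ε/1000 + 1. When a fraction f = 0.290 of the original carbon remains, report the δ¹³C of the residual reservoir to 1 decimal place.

Rayleigh residual: δ_res = (δ₀ + 1000)·f^(α−1) − 1000
α = ε/1000 + 1 = 0.96020, so α − 1 = -0.03980
f^(α−1) = 0.290^(-0.03980) = 1.050501
δ_res = (-39.3 + 1000) × 1.050501 − 1000 = 1009.217 − 1000 = 9.22 permil

9.2 permil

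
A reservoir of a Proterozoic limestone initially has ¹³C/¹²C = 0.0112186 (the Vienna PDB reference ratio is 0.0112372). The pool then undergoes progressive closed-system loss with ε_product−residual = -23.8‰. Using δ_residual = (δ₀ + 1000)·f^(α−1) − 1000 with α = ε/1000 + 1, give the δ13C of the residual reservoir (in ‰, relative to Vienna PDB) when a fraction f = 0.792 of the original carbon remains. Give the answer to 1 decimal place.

δ₀ = (0.0112186/0.0112372 − 1)×1000 = (0.998345 − 1)×1000 = -1.655‰
α − 1 = ε/1000 = -0.0238
f^(α−1) = 0.792^(-0.0238) = 1.005565
δ_res = (-1.655 + 1000) × 1.005565 − 1000 = 1003.901 − 1000 = 3.90‰

3.9‰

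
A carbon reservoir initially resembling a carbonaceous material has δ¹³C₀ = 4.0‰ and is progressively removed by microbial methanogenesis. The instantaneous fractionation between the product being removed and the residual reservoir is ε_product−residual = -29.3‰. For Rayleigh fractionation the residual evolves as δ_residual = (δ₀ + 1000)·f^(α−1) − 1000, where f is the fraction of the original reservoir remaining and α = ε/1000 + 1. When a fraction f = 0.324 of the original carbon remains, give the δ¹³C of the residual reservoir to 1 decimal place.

Rayleigh residual: δ_res = (δ₀ + 1000)·f^(α−1) − 1000
α = ε/1000 + 1 = 0.97070, so α − 1 = -0.02930
f^(α−1) = 0.324^(-0.02930) = 1.033573
δ_res = (4.0 + 1000) × 1.033573 − 1000 = 1037.707 − 1000 = 37.71‰

37.7‰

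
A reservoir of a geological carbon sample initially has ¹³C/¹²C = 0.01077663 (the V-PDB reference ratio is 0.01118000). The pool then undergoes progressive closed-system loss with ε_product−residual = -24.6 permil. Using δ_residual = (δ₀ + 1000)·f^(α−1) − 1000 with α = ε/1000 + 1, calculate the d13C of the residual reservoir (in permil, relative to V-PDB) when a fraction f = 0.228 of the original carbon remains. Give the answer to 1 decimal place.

δ₀ = (0.01077663/0.01118000 − 1)×1000 = (0.963920 − 1)×1000 = -36.080 permil
α − 1 = ε/1000 = -0.0246
f^(α−1) = 0.228^(-0.0246) = 1.037038
δ_res = (-36.080 + 1000) × 1.037038 − 1000 = 999.622 − 1000 = -0.38 permil

-0.4 permil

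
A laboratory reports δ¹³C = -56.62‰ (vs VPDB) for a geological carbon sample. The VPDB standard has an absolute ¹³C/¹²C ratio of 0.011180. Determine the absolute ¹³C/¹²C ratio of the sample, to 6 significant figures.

0.0105470

R_sample = R_standard × (δ¹³C/1000 + 1)
R_sample = 0.011180 × (-56.62/1000 + 1) = 0.011180 × 0.943380
R_sample = 0.0105470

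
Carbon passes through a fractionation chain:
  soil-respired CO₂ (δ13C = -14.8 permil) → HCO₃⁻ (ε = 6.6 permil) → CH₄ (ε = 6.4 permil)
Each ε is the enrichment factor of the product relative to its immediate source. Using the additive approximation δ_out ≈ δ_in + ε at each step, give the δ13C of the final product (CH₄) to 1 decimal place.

-1.8 permil

step 1: δ ≈ -14.8 + (6.6) = -8.2 permil
step 2: δ ≈ -8.2 + (6.4) = -1.8 permil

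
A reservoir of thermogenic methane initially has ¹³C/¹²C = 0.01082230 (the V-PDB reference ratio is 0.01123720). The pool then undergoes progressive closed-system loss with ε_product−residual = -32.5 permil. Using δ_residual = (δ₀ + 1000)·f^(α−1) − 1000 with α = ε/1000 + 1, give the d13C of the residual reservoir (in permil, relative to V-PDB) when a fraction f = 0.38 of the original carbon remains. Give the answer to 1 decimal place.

-6.2 permil

δ₀ = (0.01082230/0.01123720 − 1)×1000 = (0.963078 − 1)×1000 = -36.922 permil
α − 1 = ε/1000 = -0.0325
f^(α−1) = 0.38^(-0.0325) = 1.031946
δ_res = (-36.922 + 1000) × 1.031946 − 1000 = 993.845 − 1000 = -6.16 permil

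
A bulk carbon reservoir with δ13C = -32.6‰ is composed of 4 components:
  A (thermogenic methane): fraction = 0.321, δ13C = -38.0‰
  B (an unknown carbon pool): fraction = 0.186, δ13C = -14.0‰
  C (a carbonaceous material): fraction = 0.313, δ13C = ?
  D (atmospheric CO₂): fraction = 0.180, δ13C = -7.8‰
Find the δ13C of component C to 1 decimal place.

Isotope mass balance: δ_bulk = Σ fᵢ·δᵢ.
-32.6 = 0.321×(-38.0) + 0.186×(-14.0) + 0.313×δ_C + 0.180×(-7.8)
0.313·δ_C = -32.6 − (-16.206) = -16.394
δ_C = -16.394 / 0.313 = -52.38‰

-52.4‰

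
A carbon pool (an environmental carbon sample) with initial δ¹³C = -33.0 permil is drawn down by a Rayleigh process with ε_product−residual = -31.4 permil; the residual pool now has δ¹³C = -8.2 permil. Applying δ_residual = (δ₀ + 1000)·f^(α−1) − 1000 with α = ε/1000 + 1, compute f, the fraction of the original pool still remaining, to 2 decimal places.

0.45

α − 1 = ε/1000 = -0.0314
(δ_res + 1000)/(δ₀ + 1000) = (-8.2 + 1000)/(-33.0 + 1000) = 991.8/967.0 = 1.025646
f = 1.025646^(1/-0.0314) = exp(ln(1.025646)/-0.0314) = exp(0.02532/-0.0314)
f = exp(-0.8065) = 0.4464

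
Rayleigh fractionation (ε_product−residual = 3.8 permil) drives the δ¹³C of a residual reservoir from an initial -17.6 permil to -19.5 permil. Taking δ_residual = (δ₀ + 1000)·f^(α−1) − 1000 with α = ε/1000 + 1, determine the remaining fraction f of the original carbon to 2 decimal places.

0.60

α − 1 = ε/1000 = 0.0038
(δ_res + 1000)/(δ₀ + 1000) = (-19.5 + 1000)/(-17.6 + 1000) = 980.5/982.4 = 0.998066
f = 0.998066^(1/0.0038) = exp(ln(0.998066)/0.0038) = exp(-0.00194/0.0038)
f = exp(-0.5095) = 0.6008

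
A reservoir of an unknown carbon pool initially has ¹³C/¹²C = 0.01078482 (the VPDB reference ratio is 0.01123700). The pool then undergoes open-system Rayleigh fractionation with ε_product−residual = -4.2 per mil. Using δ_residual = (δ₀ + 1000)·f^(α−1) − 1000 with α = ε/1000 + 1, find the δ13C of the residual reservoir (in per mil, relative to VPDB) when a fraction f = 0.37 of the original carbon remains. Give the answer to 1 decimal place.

-36.2 per mil

δ₀ = (0.01078482/0.01123700 − 1)×1000 = (0.959760 − 1)×1000 = -40.240 per mil
α − 1 = ε/1000 = -0.0042
f^(α−1) = 0.37^(-0.0042) = 1.004185
δ_res = (-40.240 + 1000) × 1.004185 − 1000 = 963.776 − 1000 = -36.22 per mil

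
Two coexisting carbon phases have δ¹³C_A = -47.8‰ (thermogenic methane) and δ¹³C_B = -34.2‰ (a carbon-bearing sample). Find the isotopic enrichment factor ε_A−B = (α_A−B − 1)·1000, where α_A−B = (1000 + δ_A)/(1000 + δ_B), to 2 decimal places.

-14.08‰

α_A−B = (1000 + -47.8) / (1000 + -34.2) = 952.2 / 965.8 = 0.985918
ε_A−B = (0.985918 − 1) × 1000 = -14.082‰
(The approximation ε ≈ δ_A − δ_B would give -13.6‰.)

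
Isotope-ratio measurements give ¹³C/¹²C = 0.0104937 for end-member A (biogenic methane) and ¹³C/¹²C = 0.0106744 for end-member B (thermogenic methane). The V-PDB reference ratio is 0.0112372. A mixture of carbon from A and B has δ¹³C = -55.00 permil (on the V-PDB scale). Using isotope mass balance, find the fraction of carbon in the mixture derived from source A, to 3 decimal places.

0.306

δ_A = (0.0104937/0.0112372 − 1)×1000 = (0.933836 − 1)×1000 = -66.164 permil
δ_B = (0.0106744/0.0112372 − 1)×1000 = (0.949916 − 1)×1000 = -50.084 permil
f_A = (δ_mix − δ_B)/(δ_A − δ_B) = (-55.00 − (-50.084))/(-66.164 − (-50.084))
f_A = -4.916 / -16.081 = 0.3057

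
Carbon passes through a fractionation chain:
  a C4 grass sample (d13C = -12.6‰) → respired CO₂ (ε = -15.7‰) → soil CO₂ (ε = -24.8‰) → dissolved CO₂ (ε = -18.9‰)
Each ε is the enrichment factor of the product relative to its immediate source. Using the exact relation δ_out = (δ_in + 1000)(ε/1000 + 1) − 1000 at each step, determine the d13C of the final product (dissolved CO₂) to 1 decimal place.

-70.1‰

step 1: δ = (-12.60 + 1000)·(-15.7/1000 + 1) − 1000 = -28.10‰
step 2: δ = (-28.10 + 1000)·(-24.8/1000 + 1) − 1000 = -52.21‰
step 3: δ = (-52.21 + 1000)·(-18.9/1000 + 1) − 1000 = -70.12‰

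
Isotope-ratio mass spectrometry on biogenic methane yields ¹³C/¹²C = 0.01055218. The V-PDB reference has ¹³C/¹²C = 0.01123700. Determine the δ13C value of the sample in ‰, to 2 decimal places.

δ13C = (R_sample / R_standard − 1) × 1000
R_sample / R_standard = 0.01055218 / 0.01123700 = 0.939057
δ13C = (0.939057 − 1) × 1000 = -60.943‰

-60.94‰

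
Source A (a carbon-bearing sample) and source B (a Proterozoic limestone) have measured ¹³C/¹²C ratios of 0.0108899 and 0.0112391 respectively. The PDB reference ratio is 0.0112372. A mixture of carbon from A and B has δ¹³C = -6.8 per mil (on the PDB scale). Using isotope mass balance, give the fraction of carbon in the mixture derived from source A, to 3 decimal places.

δ_A = (0.0108899/0.0112372 − 1)×1000 = (0.969094 − 1)×1000 = -30.906 per mil
δ_B = (0.0112391/0.0112372 − 1)×1000 = (1.000169 − 1)×1000 = 0.169 per mil
f_A = (δ_mix − δ_B)/(δ_A − δ_B) = (-6.8 − (0.169))/(-30.906 − (0.169))
f_A = -6.969 / -31.075 = 0.2243

0.224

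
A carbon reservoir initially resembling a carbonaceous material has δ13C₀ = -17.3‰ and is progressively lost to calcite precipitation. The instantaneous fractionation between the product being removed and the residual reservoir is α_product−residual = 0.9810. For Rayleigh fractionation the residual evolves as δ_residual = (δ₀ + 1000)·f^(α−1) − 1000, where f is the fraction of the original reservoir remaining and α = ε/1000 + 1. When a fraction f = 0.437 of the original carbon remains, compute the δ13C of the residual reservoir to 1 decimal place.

-1.7‰

Rayleigh residual: δ_res = (δ₀ + 1000)·f^(α−1) − 1000
α − 1 = -0.01900
f^(α−1) = 0.437^(-0.01900) = 1.015853
δ_res = (-17.3 + 1000) × 1.015853 − 1000 = 998.279 − 1000 = -1.72‰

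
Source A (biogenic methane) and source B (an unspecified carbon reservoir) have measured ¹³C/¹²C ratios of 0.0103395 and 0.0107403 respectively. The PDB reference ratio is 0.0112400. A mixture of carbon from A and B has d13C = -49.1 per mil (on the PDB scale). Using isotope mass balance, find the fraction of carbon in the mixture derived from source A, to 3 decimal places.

0.130

δ_A = (0.0103395/0.0112400 − 1)×1000 = (0.919884 − 1)×1000 = -80.116 per mil
δ_B = (0.0107403/0.0112400 − 1)×1000 = (0.955543 − 1)×1000 = -44.457 per mil
f_A = (δ_mix − δ_B)/(δ_A − δ_B) = (-49.1 − (-44.457))/(-80.116 − (-44.457))
f_A = -4.643 / -35.658 = 0.1302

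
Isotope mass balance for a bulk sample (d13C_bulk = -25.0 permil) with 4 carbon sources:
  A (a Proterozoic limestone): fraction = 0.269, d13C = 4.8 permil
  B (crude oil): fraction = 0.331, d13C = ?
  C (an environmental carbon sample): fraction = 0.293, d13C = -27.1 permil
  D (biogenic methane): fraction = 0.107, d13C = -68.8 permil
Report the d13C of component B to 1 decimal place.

-33.2 permil

Isotope mass balance: δ_bulk = Σ fᵢ·δᵢ.
-25.0 = 0.269×(4.8) + 0.331×δ_B + 0.293×(-27.1) + 0.107×(-68.8)
0.331·δ_B = -25.0 − (-14.011) = -10.989
δ_B = -10.989 / 0.331 = -33.20 permil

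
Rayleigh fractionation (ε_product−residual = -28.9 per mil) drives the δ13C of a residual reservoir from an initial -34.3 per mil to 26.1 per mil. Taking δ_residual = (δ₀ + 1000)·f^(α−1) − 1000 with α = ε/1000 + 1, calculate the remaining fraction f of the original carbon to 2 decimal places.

0.12

α − 1 = ε/1000 = -0.0289
(δ_res + 1000)/(δ₀ + 1000) = (26.1 + 1000)/(-34.3 + 1000) = 1026.1/965.7 = 1.062545
f = 1.062545^(1/-0.0289) = exp(ln(1.062545)/-0.0289) = exp(0.06067/-0.0289)
f = exp(-2.0992) = 0.1226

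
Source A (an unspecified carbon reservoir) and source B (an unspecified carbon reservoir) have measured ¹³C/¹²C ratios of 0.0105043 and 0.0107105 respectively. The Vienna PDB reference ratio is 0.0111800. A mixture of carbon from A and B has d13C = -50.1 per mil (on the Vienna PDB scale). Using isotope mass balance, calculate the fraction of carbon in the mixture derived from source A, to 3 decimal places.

δ_A = (0.0105043/0.0111800 − 1)×1000 = (0.939562 − 1)×1000 = -60.438 per mil
δ_B = (0.0107105/0.0111800 − 1)×1000 = (0.958005 − 1)×1000 = -41.995 per mil
f_A = (δ_mix − δ_B)/(δ_A − δ_B) = (-50.1 − (-41.995))/(-60.438 − (-41.995))
f_A = -8.105 / -18.444 = 0.4395

0.439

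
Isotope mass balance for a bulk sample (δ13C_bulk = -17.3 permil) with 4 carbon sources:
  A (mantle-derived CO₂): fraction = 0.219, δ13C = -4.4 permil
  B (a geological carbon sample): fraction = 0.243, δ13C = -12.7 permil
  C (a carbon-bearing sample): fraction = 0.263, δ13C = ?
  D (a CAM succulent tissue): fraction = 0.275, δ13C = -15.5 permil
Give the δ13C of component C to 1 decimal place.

Isotope mass balance: δ_bulk = Σ fᵢ·δᵢ.
-17.3 = 0.219×(-4.4) + 0.243×(-12.7) + 0.263×δ_C + 0.275×(-15.5)
0.263·δ_C = -17.3 − (-8.312) = -8.988
δ_C = -8.988 / 0.263 = -34.17 permil

-34.2 permil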